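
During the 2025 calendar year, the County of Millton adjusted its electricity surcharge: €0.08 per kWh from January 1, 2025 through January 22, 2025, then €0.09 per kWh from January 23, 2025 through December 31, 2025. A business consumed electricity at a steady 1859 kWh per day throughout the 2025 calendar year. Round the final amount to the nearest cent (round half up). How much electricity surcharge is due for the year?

€60659.17

January 1 – January 22, 2025: 22 days × 1859 kWh/day = 40,898 kWh at €0.08/kWh → €3271.84
January 23 – December 31, 2025: 343 days × 1859 kWh/day = 637,637 kWh at €0.09/kWh → €57387.33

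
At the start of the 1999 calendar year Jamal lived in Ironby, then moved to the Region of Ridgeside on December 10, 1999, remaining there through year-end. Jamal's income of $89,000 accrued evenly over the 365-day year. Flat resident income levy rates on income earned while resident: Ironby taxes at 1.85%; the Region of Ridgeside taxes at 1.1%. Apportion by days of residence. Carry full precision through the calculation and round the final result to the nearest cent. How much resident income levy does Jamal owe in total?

Ironby, January 1 – December 9, 1999: 343 days → $89,000 × 1.85% × 343/365 = $1,547.2589
The Region of Ridgeside, December 10 – December 31, 1999: 22 days → $89,000 × 1.1% × 22/365 = $59.0082
Total = $1,606.2671

$1,606.27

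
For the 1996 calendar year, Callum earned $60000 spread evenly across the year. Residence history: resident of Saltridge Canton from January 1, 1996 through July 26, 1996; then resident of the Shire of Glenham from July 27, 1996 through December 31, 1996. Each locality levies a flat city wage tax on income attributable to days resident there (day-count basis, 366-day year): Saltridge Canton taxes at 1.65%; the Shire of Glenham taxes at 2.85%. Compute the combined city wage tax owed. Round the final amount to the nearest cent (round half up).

$1300.82

Saltridge Canton, January 1 – July 26, 1996: 208 days → $60000 × 1.65% × 208/366 = $562.6230
The Shire of Glenham, July 27 – December 31, 1996: 158 days → $60000 × 2.85% × 158/366 = $738.1967
Total = $1300.8197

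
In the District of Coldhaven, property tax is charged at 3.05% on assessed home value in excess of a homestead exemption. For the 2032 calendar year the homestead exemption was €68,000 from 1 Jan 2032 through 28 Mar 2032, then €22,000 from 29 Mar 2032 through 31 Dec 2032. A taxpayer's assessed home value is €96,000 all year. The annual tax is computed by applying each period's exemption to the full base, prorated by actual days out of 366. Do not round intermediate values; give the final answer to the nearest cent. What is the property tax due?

1 Jan – 28 Mar 2032: 88 days, exemption €68,000 → (€96,000 − €68,000) × 3.05% × 88/366 = €205.3333
29 Mar – 31 Dec 2032: 278 days, exemption €22,000 → (€96,000 − €22,000) × 3.05% × 278/366 = €1,714.3333
Total = €1,919.6667

€1,919.67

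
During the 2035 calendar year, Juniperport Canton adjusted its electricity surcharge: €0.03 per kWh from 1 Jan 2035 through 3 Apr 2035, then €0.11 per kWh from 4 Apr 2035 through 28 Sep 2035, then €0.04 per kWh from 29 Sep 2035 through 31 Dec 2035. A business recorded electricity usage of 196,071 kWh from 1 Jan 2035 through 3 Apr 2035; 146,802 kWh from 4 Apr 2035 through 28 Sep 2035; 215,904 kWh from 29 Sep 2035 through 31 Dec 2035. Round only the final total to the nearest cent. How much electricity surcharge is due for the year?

€30666.51

1 Jan – 3 Apr 2035: 196,071 kWh at €0.03/kWh → €5882.13
4 Apr – 28 Sep 2035: 146,802 kWh at €0.11/kWh → €16148.22
29 Sep – 31 Dec 2035: 215,904 kWh at €0.04/kWh → €8636.16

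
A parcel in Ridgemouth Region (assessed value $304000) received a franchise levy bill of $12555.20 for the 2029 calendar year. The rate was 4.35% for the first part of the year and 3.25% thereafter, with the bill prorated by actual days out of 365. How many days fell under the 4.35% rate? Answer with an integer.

292 days

Let d = days at the first rate; then 365 − d days at the second rate.
$304000 × [4.35%·d + 3.25%·(365−d)] / 365 = $12555.20
Solving gives d = 292, so the new rate took effect on October 20, 2029.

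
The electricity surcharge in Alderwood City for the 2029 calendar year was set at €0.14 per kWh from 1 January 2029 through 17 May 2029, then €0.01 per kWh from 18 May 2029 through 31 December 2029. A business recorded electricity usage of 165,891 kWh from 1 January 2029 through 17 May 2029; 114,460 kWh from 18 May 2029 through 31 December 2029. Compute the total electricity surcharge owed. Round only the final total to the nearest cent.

1 January – 17 May 2029: 165,891 kWh at €0.14/kWh → €23,224.74
18 May – 31 December 2029: 114,460 kWh at €0.01/kWh → €1,144.60

€24,369.34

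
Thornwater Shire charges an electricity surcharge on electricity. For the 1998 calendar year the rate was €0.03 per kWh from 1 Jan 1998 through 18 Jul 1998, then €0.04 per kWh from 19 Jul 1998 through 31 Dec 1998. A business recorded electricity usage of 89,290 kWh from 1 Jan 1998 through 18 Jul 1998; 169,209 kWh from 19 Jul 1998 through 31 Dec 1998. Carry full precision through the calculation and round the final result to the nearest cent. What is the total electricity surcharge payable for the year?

€9,447.06

1 Jan – 18 Jul 1998: 89,290 kWh at €0.03/kWh → €2,678.70
19 Jul – 31 Dec 1998: 169,209 kWh at €0.04/kWh → €6,768.36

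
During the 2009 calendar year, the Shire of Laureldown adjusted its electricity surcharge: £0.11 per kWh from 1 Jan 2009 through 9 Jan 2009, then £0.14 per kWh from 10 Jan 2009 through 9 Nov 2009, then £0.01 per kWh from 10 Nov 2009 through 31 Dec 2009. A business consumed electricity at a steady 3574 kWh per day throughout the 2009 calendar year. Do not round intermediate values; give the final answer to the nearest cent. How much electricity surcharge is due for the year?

£157,506.18

1 Jan – 9 Jan 2009: 9 days × 3574 kWh/day = 32,166 kWh at £0.11/kWh → £3,538.26
10 Jan – 9 Nov 2009: 304 days × 3574 kWh/day = 1,086,496 kWh at £0.14/kWh → £152,109.44
10 Nov – 31 Dec 2009: 52 days × 3574 kWh/day = 185,848 kWh at £0.01/kWh → £1,858.48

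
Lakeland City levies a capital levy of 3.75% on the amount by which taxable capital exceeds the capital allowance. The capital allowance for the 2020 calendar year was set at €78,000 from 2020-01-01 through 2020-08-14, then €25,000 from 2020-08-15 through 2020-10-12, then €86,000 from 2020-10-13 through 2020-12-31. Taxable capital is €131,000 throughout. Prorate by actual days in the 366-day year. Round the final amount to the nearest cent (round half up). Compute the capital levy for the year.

€2,242.32

2020-01-01 to 2020-08-14: 227 days, exemption €78,000 → (€131,000 − €78,000) × 3.75% × 227/366 = €1,232.6844
2020-08-15 to 2020-10-12: 59 days, exemption €25,000 → (€131,000 − €25,000) × 3.75% × 59/366 = €640.7787
2020-10-13 to 2020-12-31: 80 days, exemption €86,000 → (€131,000 − €86,000) × 3.75% × 80/366 = €368.8525
Total = €2,242.3156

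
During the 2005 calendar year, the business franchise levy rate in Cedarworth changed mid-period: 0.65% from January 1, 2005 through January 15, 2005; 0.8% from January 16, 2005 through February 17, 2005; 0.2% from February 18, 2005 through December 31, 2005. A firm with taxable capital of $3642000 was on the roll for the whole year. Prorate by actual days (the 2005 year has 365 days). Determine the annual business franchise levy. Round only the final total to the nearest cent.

January 1 – January 15, 2005: 15 days at 0.65% → $3642000 × 0.65% × 15/365 = $972.8630
January 16 – February 17, 2005: 33 days at 0.8% → $3642000 × 0.8% × 33/365 = $2634.2137
February 18 – December 31, 2005: 317 days at 0.2% → $3642000 × 0.2% × 317/365 = $6326.1041
Total = $9933.1808

$9933.18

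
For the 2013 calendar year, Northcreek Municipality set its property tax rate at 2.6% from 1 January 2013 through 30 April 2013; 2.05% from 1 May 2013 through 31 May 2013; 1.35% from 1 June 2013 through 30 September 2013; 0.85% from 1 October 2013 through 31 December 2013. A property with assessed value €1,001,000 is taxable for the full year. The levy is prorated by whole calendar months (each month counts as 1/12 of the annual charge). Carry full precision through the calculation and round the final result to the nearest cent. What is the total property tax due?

1 January – 30 April 2013: 4 months at 2.6% → €1,001,000 × 2.6% × 4/12 = €8,675.3333
1 May – 31 May 2013: 1 month at 2.05% → €1,001,000 × 2.05% × 1/12 = €1,710.0417
1 June – 30 September 2013: 4 months at 1.35% → €1,001,000 × 1.35% × 4/12 = €4,504.5000
1 October – 31 December 2013: 3 months at 0.85% → €1,001,000 × 0.85% × 3/12 = €2,127.1250
Total = €17,017.0000

€17,017.00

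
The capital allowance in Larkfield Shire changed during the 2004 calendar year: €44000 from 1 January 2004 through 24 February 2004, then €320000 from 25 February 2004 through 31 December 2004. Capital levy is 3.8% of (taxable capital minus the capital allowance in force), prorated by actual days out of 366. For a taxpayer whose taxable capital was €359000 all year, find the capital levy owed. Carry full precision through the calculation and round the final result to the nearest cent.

€3058.07

1 January – 24 February 2004: 55 days, exemption €44000 → (€359000 − €44000) × 3.8% × 55/366 = €1798.7705
25 February – 31 December 2004: 311 days, exemption €320000 → (€359000 − €320000) × 3.8% × 311/366 = €1259.2951
Total = €3058.0656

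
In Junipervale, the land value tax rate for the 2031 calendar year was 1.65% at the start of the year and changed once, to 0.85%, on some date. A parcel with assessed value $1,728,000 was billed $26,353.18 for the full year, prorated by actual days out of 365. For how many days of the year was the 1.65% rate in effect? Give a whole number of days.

Let d = days at the first rate; then 365 − d days at the second rate.
$1,728,000 × [1.65%·d + 0.85%·(365−d)] / 365 = $26,353.18
Solving gives d = 308, so the new rate took effect on 5 Nov 2031.

308 days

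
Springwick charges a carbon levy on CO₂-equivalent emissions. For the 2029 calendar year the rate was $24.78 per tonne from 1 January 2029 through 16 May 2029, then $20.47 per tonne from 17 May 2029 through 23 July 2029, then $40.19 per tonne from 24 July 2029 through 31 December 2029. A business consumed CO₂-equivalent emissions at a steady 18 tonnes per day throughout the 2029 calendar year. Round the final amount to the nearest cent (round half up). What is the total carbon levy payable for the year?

1 January – 16 May 2029: 136 days × 18 tonnes/day = 2,448 tonnes at $24.78/tonne → $60,661.44
17 May – 23 July 2029: 68 days × 18 tonnes/day = 1,224 tonnes at $20.47/tonne → $25,055.28
24 July – 31 December 2029: 161 days × 18 tonnes/day = 2,898 tonnes at $40.19/tonne → $116,470.62

$202,187.34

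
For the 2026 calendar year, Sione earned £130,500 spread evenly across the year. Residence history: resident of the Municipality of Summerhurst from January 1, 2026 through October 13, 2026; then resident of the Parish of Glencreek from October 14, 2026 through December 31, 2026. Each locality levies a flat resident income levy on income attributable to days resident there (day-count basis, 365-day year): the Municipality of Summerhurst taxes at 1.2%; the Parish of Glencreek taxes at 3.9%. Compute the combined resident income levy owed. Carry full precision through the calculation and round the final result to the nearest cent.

The Municipality of Summerhurst, January 1 – October 13, 2026: 286 days → £130,500 × 1.2% × 286/365 = £1,227.0575
The Parish of Glencreek, October 14 – December 31, 2026: 79 days → £130,500 × 3.9% × 79/365 = £1,101.5630
Total = £2,328.6205

£2,328.62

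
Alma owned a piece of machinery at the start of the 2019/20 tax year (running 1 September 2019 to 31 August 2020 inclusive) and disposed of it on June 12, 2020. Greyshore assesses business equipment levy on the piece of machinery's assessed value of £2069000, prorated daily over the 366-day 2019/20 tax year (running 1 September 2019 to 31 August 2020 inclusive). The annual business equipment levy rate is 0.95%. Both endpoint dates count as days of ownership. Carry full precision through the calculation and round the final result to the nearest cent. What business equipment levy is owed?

Days held (September 1, 2019 – June 12, 2020): 286 out of 366
Tax = £2069000 × 0.95% × 286/366 = £15359.2158

£15359.22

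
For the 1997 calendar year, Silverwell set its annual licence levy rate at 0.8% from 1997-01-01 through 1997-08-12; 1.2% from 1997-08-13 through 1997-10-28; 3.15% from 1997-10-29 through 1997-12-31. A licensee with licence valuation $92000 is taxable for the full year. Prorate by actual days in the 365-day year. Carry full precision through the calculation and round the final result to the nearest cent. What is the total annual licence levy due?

$1192.72

1997-01-01 to 1997-08-12: 224 days at 0.8% → $92000 × 0.8% × 224/365 = $451.6822
1997-08-13 to 1997-10-28: 77 days at 1.2% → $92000 × 1.2% × 77/365 = $232.8986
1997-10-29 to 1997-12-31: 64 days at 3.15% → $92000 × 3.15% × 64/365 = $508.1425
Total = $1192.7233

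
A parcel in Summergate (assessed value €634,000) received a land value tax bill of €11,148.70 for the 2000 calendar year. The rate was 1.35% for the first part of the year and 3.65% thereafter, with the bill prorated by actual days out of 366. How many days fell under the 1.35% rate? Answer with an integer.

301 days

Let d = days at the first rate; then 366 − d days at the second rate.
€634,000 × [1.35%·d + 3.65%·(366−d)] / 366 = €11,148.70
Solving gives d = 301, so the new rate took effect on 28 October 2000.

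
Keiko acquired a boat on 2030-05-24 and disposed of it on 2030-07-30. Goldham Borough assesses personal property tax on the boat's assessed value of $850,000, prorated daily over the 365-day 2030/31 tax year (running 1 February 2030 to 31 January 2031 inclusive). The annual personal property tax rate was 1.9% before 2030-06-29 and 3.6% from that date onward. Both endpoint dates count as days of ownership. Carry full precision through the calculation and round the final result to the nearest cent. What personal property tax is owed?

$4,275.62

2030-05-24 to 2030-06-28: 36 days at 1.9% → $850,000 × 1.9% × 36/365 = $1,592.8767
2030-06-29 to 2030-07-30: 32 days at 3.6% → $850,000 × 3.6% × 32/365 = $2,682.7397
Total = $4,275.6164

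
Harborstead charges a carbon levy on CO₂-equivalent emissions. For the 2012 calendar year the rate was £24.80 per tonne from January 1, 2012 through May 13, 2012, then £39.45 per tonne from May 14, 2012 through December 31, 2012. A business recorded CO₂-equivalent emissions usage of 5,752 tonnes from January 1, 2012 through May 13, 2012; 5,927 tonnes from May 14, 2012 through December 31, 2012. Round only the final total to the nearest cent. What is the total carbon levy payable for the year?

£376,469.75

January 1 – May 13, 2012: 5,752 tonnes at £24.80/tonne → £142,649.60
May 14 – December 31, 2012: 5,927 tonnes at £39.45/tonne → £233,820.15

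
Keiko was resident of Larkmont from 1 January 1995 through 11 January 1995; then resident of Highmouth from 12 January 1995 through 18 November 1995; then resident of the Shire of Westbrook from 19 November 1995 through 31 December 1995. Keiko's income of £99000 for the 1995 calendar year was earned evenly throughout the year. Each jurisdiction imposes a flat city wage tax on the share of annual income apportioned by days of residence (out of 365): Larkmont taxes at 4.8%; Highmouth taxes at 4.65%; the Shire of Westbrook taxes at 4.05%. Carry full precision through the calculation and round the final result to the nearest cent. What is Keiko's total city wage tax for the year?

Larkmont, 1 January – 11 January 1995: 11 days → £99000 × 4.8% × 11/365 = £143.2110
Highmouth, 12 January – 18 November 1995: 311 days → £99000 × 4.65% × 311/365 = £3922.4342
The Shire of Westbrook, 19 November – 31 December 1995: 43 days → £99000 × 4.05% × 43/365 = £472.3521
Total = £4537.9973

£4538.00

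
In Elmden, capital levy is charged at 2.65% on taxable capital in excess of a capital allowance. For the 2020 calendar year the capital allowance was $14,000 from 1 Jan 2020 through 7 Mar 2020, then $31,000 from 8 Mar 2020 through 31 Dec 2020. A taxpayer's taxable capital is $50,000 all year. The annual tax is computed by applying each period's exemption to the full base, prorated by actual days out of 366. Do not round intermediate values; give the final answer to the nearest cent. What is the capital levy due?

1 Jan – 7 Mar 2020: 67 days, exemption $14,000 → ($50,000 − $14,000) × 2.65% × 67/366 = $174.6393
8 Mar – 31 Dec 2020: 299 days, exemption $31,000 → ($50,000 − $31,000) × 2.65% × 299/366 = $411.3292
Total = $585.9686

$585.97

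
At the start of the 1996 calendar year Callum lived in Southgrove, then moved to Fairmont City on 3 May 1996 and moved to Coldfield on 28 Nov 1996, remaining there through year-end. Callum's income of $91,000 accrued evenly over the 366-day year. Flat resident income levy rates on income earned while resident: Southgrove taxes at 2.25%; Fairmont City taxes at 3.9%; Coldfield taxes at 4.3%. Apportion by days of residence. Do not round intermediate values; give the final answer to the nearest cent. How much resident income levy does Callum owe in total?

Southgrove, 1 Jan – 2 May 1996: 123 days → $91,000 × 2.25% × 123/366 = $688.0943
Fairmont City, 3 May – 27 Nov 1996: 209 days → $91,000 × 3.9% × 209/366 = $2,026.6148
Coldfield, 28 Nov – 31 Dec 1996: 34 days → $91,000 × 4.3% × 34/366 = $363.5027
Total = $3,078.2117

$3,078.21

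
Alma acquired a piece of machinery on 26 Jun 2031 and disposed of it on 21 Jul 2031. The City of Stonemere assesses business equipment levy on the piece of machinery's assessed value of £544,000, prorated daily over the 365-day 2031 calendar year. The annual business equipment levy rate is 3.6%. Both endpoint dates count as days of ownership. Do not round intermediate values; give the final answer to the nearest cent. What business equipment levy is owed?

£1,395.02

Days held (26 Jun – 21 Jul 2031): 26 out of 365
Tax = £544,000 × 3.6% × 26/365 = £1,395.0247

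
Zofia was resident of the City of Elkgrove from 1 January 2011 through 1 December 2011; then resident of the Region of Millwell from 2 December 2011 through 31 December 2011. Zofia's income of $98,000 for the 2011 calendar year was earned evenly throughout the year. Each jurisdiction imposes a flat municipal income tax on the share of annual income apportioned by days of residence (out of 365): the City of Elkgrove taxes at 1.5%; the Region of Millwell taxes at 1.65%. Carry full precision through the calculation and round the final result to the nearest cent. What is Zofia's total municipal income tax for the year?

$1,482.08

The City of Elkgrove, 1 January – 1 December 2011: 335 days → $98,000 × 1.5% × 335/365 = $1,349.1781
The Region of Millwell, 2 December – 31 December 2011: 30 days → $98,000 × 1.65% × 30/365 = $132.9041
Total = $1,482.0822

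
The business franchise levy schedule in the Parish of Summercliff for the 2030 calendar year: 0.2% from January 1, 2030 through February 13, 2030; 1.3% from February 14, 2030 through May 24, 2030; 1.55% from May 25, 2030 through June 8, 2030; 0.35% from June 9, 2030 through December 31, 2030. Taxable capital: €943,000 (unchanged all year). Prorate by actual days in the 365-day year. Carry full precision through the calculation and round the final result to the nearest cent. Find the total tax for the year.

€6,049.41

January 1 – February 13, 2030: 44 days at 0.2% → €943,000 × 0.2% × 44/365 = €227.3534
February 14 – May 24, 2030: 100 days at 1.3% → €943,000 × 1.3% × 100/365 = €3,358.6301
May 25 – June 8, 2030: 15 days at 1.55% → €943,000 × 1.55% × 15/365 = €600.6781
June 9 – December 31, 2030: 206 days at 0.35% → €943,000 × 0.35% × 206/365 = €1,862.7479
Total = €6,049.4096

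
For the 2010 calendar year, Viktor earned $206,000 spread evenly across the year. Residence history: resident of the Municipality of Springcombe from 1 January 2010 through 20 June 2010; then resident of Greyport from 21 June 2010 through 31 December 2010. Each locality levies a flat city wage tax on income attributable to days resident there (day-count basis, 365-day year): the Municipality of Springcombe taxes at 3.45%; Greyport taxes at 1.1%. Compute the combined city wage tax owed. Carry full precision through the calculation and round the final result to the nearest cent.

The Municipality of Springcombe, 1 January – 20 June 2010: 171 days → $206,000 × 3.45% × 171/365 = $3,329.5808
Greyport, 21 June – 31 December 2010: 194 days → $206,000 × 1.1% × 194/365 = $1,204.3945
Total = $4,533.9753

$4,533.98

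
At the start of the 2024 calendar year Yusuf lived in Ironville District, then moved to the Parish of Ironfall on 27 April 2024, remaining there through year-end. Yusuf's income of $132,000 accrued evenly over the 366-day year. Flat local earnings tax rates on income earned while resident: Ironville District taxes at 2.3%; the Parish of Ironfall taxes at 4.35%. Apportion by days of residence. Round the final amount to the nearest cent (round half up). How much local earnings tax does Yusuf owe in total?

Ironville District, 1 January – 26 April 2024: 117 days → $132,000 × 2.3% × 117/366 = $970.5246
The Parish of Ironfall, 27 April – 31 December 2024: 249 days → $132,000 × 4.35% × 249/366 = $3,906.4426
Total = $4,876.9672

$4,876.97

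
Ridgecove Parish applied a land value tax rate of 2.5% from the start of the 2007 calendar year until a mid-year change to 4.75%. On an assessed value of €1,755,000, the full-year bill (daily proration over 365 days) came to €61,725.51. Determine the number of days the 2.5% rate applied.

Let d = days at the first rate; then 365 − d days at the second rate.
€1,755,000 × [2.5%·d + 4.75%·(365−d)] / 365 = €61,725.51
Solving gives d = 200, so the new rate took effect on July 20, 2007.

200 days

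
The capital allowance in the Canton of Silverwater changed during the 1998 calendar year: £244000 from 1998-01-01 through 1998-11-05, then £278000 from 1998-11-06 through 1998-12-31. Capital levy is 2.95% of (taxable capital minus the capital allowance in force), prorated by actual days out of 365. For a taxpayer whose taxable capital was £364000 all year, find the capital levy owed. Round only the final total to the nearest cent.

1998-01-01 to 1998-11-05: 309 days, exemption £244000 → (£364000 − £244000) × 2.95% × 309/365 = £2996.8767
1998-11-06 to 1998-12-31: 56 days, exemption £278000 → (£364000 − £278000) × 2.95% × 56/365 = £389.2384
Total = £3386.1151

£3386.12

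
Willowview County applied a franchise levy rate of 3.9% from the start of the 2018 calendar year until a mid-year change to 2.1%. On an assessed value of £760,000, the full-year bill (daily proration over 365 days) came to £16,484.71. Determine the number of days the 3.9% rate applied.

Let d = days at the first rate; then 365 − d days at the second rate.
£760,000 × [3.9%·d + 2.1%·(365−d)] / 365 = £16,484.71
Solving gives d = 14, so the new rate took effect on 15 January 2018.

14 days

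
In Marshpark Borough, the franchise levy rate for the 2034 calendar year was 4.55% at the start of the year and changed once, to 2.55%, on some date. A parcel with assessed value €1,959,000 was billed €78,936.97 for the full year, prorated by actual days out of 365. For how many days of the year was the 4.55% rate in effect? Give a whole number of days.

Let d = days at the first rate; then 365 − d days at the second rate.
€1,959,000 × [4.55%·d + 2.55%·(365−d)] / 365 = €78,936.97
Solving gives d = 270, so the new rate took effect on 28 September 2034.

270 days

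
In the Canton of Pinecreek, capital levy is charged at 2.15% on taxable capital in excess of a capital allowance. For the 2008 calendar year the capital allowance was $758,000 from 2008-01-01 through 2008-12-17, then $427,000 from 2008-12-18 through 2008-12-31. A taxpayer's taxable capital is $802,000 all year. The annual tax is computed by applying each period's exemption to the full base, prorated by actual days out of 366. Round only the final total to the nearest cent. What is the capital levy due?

2008-01-01 to 2008-12-17: 352 days, exemption $758,000 → ($802,000 − $758,000) × 2.15% × 352/366 = $909.8142
2008-12-18 to 2008-12-31: 14 days, exemption $427,000 → ($802,000 − $427,000) × 2.15% × 14/366 = $308.4016
Total = $1,218.2158

$1,218.22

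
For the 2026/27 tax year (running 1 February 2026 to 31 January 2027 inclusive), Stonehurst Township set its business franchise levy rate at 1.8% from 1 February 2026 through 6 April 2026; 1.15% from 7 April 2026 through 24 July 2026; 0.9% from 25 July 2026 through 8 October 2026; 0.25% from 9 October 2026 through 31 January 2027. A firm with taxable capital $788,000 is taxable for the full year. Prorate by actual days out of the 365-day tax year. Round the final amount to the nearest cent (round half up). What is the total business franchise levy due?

1 February – 6 April 2026: 65 days at 1.8% → $788,000 × 1.8% × 65/365 = $2,525.9178
7 April – 24 July 2026: 109 days at 1.15% → $788,000 × 1.15% × 109/365 = $2,706.1863
25 July – 8 October 2026: 76 days at 0.9% → $788,000 × 0.9% × 76/365 = $1,476.6904
9 October 2026 – 31 January 2027: 115 days at 0.25% → $788,000 × 0.25% × 115/365 = $620.6849
Total = $7,329.4795

$7,329.48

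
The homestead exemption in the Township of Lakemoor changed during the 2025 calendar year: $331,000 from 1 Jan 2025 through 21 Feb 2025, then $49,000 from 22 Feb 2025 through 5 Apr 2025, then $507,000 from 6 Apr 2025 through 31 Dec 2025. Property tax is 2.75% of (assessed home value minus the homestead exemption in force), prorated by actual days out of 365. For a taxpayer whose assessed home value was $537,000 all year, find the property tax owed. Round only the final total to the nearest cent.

1 Jan – 21 Feb 2025: 52 days, exemption $331,000 → ($537,000 − $331,000) × 2.75% × 52/365 = $807.0685
22 Feb – 5 Apr 2025: 43 days, exemption $49,000 → ($537,000 − $49,000) × 2.75% × 43/365 = $1,580.9863
6 Apr – 31 Dec 2025: 270 days, exemption $507,000 → ($537,000 − $507,000) × 2.75% × 270/365 = $610.2740
Total = $2,998.3288

$2,998.33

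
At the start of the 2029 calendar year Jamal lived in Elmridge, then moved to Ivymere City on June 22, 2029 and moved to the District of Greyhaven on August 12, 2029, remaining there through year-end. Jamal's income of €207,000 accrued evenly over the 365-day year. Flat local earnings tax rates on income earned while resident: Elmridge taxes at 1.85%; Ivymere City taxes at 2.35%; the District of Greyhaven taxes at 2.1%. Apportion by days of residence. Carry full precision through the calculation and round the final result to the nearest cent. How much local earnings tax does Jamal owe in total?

Elmridge, January 1 – June 21, 2029: 172 days → €207,000 × 1.85% × 172/365 = €1,804.5863
Ivymere City, June 22 – August 11, 2029: 51 days → €207,000 × 2.35% × 51/365 = €679.6973
The District of Greyhaven, August 12 – December 31, 2029: 142 days → €207,000 × 2.1% × 142/365 = €1,691.1616
Total = €4,175.4452

€4,175.45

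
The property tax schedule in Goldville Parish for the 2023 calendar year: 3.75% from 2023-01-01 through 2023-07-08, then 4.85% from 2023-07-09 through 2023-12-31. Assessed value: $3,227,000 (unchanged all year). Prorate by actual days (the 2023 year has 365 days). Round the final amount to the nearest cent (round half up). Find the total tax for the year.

2023-01-01 to 2023-07-08: 189 days at 3.75% → $3,227,000 × 3.75% × 189/365 = $62,661.2671
2023-07-09 to 2023-12-31: 176 days at 4.85% → $3,227,000 × 4.85% × 176/365 = $75,467.5945
Total = $138,128.8616

$138,128.86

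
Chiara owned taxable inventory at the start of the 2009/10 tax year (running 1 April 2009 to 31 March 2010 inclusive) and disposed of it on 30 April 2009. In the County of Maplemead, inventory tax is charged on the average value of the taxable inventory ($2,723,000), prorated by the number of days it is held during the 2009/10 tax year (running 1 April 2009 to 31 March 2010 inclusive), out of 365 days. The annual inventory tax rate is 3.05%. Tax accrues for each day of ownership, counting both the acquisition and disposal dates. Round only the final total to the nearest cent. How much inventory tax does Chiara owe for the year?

Days held (1 April – 30 April 2009): 30 out of 365
Tax = $2,723,000 × 3.05% × 30/365 = $6,826.1507

$6,826.15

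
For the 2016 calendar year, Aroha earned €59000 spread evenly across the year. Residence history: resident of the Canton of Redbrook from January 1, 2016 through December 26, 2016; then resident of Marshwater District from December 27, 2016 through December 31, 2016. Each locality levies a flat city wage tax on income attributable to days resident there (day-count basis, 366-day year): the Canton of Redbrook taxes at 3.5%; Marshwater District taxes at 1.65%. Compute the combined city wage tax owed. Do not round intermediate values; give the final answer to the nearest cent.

The Canton of Redbrook, January 1 – December 26, 2016: 361 days → €59000 × 3.5% × 361/366 = €2036.7896
Marshwater District, December 27 – December 31, 2016: 5 days → €59000 × 1.65% × 5/366 = €13.2992
Total = €2050.0888

€2050.09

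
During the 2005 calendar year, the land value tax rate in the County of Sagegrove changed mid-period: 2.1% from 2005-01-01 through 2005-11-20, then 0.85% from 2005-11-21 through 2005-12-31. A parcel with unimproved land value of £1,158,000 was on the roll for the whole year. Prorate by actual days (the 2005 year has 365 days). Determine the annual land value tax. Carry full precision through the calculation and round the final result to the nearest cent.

£22,692.04

2005-01-01 to 2005-11-20: 324 days at 2.1% → £1,158,000 × 2.1% × 324/365 = £21,586.3890
2005-11-21 to 2005-12-31: 41 days at 0.85% → £1,158,000 × 0.85% × 41/365 = £1,105.6521
Total = £22,692.0411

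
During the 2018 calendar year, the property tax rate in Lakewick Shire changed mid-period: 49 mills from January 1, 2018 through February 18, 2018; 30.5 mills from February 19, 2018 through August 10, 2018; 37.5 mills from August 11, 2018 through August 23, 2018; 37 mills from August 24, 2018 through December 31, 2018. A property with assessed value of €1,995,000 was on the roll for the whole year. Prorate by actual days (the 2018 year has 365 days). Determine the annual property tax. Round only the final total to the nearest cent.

€70,918.15

January 1 – February 18, 2018: 49 days at 49 mills → €1,995,000 × 4.9% × 49/365 = €13,123.2740
February 19 – August 10, 2018: 173 days at 30.5 mills → €1,995,000 × 3.05% × 173/365 = €28,840.0479
August 11 – August 23, 2018: 13 days at 37.5 mills → €1,995,000 × 3.75% × 13/365 = €2,664.5548
August 24 – December 31, 2018: 130 days at 37 mills → €1,995,000 × 3.7% × 130/365 = €26,290.2740
Total = €70,918.1507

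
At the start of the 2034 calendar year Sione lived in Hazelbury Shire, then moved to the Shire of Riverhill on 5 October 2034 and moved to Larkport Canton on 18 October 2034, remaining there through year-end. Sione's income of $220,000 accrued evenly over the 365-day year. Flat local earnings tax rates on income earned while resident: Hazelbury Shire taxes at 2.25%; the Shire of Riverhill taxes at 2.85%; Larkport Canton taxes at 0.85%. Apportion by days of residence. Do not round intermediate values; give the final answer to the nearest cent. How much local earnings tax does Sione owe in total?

Hazelbury Shire, 1 January – 4 October 2034: 277 days → $220,000 × 2.25% × 277/365 = $3,756.5753
The Shire of Riverhill, 5 October – 17 October 2034: 13 days → $220,000 × 2.85% × 13/365 = $223.3151
Larkport Canton, 18 October – 31 December 2034: 75 days → $220,000 × 0.85% × 75/365 = $384.2466
Total = $4,364.1370

$4,364.14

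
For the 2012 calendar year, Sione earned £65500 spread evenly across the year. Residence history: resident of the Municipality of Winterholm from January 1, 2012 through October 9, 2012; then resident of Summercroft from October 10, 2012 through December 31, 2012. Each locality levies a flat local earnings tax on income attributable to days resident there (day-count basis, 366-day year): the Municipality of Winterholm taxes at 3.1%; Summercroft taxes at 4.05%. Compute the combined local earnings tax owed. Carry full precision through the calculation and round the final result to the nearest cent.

£2171.61

The Municipality of Winterholm, January 1 – October 9, 2012: 283 days → £65500 × 3.1% × 283/366 = £1570.0314
Summercroft, October 10 – December 31, 2012: 83 days → £65500 × 4.05% × 83/366 = £601.5799
Total = £2171.6113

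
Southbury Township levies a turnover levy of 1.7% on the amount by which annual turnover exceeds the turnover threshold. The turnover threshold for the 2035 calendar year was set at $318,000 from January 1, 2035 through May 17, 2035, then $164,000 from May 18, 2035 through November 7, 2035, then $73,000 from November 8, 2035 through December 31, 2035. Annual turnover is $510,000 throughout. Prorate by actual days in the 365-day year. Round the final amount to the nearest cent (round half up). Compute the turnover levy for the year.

$5,128.22

January 1 – May 17, 2035: 137 days, exemption $318,000 → ($510,000 − $318,000) × 1.7% × 137/365 = $1,225.1178
May 18 – November 7, 2035: 174 days, exemption $164,000 → ($510,000 − $164,000) × 1.7% × 174/365 = $2,804.0219
November 8 – December 31, 2035: 54 days, exemption $73,000 → ($510,000 − $73,000) × 1.7% × 54/365 = $1,099.0849
Total = $5,128.2247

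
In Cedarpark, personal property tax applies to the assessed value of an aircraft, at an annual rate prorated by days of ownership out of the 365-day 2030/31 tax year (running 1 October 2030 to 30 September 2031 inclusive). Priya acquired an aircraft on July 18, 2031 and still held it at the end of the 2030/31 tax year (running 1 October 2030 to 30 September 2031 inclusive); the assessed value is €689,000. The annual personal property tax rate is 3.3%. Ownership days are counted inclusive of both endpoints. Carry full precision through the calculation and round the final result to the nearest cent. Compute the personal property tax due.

Days held (July 18 – September 30, 2031): 75 out of 365
Tax = €689,000 × 3.3% × 75/365 = €4,671.9863

€4,671.99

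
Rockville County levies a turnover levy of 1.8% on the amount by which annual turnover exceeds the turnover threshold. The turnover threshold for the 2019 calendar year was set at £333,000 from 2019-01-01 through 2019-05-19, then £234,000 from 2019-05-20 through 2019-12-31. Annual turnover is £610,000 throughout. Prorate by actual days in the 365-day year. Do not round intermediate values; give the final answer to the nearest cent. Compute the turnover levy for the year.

£6,089.38

2019-01-01 to 2019-05-19: 139 days, exemption £333,000 → (£610,000 − £333,000) × 1.8% × 139/365 = £1,898.7781
2019-05-20 to 2019-12-31: 226 days, exemption £234,000 → (£610,000 − £234,000) × 1.8% × 226/365 = £4,190.5973
Total = £6,089.3753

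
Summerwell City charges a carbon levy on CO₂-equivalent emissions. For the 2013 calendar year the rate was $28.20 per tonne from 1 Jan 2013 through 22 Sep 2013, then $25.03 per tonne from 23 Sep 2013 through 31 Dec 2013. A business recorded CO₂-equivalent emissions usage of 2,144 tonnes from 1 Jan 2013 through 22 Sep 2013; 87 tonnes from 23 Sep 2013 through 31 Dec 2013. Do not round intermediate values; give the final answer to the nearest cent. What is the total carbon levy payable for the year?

1 Jan – 22 Sep 2013: 2,144 tonnes at $28.20/tonne → $60,460.80
23 Sep – 31 Dec 2013: 87 tonnes at $25.03/tonne → $2,177.61

$62,638.41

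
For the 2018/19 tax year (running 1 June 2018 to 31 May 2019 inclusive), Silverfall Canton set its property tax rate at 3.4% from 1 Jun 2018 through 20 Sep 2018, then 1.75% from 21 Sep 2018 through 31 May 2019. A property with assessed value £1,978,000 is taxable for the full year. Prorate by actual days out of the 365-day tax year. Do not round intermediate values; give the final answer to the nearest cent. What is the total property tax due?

£44,629.64

1 Jun – 20 Sep 2018: 112 days at 3.4% → £1,978,000 × 3.4% × 112/365 = £20,636.2301
21 Sep 2018 – 31 May 2019: 253 days at 1.75% → £1,978,000 × 1.75% × 253/365 = £23,993.4110
Total = £44,629.6411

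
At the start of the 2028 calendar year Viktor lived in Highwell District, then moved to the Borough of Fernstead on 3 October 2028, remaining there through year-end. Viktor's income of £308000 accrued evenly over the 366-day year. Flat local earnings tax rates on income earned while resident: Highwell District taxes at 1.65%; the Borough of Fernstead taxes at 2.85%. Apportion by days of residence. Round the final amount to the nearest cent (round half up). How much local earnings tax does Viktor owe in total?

Highwell District, 1 January – 2 October 2028: 276 days → £308000 × 1.65% × 276/366 = £3832.3279
The Borough of Fernstead, 3 October – 31 December 2028: 90 days → £308000 × 2.85% × 90/366 = £2158.5246
Total = £5990.8525

£5990.85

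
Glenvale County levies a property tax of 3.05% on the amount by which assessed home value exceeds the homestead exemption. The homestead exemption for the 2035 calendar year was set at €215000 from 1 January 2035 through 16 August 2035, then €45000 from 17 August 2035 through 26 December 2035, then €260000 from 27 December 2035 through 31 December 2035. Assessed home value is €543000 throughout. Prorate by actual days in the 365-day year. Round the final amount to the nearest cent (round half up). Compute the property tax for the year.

1 January – 16 August 2035: 228 days, exemption €215000 → (€543000 − €215000) × 3.05% × 228/365 = €6249.0740
17 August – 26 December 2035: 132 days, exemption €45000 → (€543000 − €45000) × 3.05% × 132/365 = €5493.0082
27 December – 31 December 2035: 5 days, exemption €260000 → (€543000 − €260000) × 3.05% × 5/365 = €118.2397
Total = €11860.3219

€11860.32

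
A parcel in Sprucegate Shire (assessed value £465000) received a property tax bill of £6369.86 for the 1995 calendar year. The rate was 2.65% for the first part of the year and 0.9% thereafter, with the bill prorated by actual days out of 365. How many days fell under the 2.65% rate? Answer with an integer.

Let d = days at the first rate; then 365 − d days at the second rate.
£465000 × [2.65%·d + 0.9%·(365−d)] / 365 = £6369.86
Solving gives d = 98, so the new rate took effect on 9 April 1995.

98 days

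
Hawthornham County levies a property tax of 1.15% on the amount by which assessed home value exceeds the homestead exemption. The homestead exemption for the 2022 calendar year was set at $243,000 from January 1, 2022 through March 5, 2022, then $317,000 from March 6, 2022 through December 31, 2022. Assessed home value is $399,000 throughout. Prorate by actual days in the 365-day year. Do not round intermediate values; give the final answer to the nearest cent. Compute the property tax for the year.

January 1 – March 5, 2022: 64 days, exemption $243,000 → ($399,000 − $243,000) × 1.15% × 64/365 = $314.5644
March 6 – December 31, 2022: 301 days, exemption $317,000 → ($399,000 − $317,000) × 1.15% × 301/365 = $777.6521
Total = $1,092.2164

$1,092.22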